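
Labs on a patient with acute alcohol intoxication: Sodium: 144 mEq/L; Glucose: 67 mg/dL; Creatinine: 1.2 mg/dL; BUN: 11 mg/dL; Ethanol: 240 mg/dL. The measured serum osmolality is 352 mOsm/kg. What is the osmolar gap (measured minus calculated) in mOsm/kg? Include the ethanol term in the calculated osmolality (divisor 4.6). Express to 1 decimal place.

4.2 mOsm/kg

Calculated osmolality = 2·Na + glucose/18 + BUN/2.8 + ethanol/4.6
= 2·144 + 67/18 + 11/2.8 + 240/4.6
= 288 + 3.72 + 3.93 + 52.17
= 347.82 mOsm/kg ≈ 347.8 mOsm/kg
Osmolar gap = measured − calculated = 352 − 347.8 = 4.2 mOsm/kg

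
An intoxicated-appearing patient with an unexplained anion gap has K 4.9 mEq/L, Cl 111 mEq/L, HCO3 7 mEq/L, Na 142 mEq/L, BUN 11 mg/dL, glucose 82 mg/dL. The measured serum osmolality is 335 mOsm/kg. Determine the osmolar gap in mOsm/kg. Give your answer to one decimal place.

42.5 mOsm/kg

Calculated osmolality = 2·Na + glucose/18 + BUN/2.8
= 2·142 + 82/18 + 11/2.8
= 284 + 4.56 + 3.93
= 292.49 mOsm/kg ≈ 292.5 mOsm/kg
Osmolar gap = measured − calculated = 335 − 292.5 = 42.5 mOsm/kg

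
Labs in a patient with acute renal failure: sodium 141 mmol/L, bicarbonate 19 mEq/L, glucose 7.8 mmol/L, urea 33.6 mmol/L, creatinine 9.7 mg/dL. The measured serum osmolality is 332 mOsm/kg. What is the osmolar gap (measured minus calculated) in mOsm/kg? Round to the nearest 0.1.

8.6 mOsm/kg

Calculated osmolality = 2·Na + glucose + urea
= 2·141 + 7.8 + 33.6
= 282 + 7.80 + 33.60
= 323.4 mOsm/kg ≈ 323.4 mOsm/kg
Osmolar gap = measured − calculated = 332 − 323.4 = 8.6 mOsm/kg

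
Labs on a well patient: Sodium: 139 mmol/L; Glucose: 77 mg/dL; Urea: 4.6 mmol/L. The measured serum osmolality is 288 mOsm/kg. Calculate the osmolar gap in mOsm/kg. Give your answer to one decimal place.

1.1 mOsm/kg

Calculated osmolality = 2·Na + glucose/18 + urea
= 2·139 + 77/18 + 4.6
= 278 + 4.28 + 4.60
= 286.88 mOsm/kg ≈ 286.9 mOsm/kg
Osmolar gap = measured − calculated = 288 − 286.9 = 1.1 mOsm/kg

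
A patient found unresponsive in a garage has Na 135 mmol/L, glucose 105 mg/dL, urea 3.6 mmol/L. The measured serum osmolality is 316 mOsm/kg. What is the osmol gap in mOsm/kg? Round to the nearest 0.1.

Calculated osmolality = 2·Na + glucose/18 + urea
= 2·135 + 105/18 + 3.6
= 270 + 5.83 + 3.60
= 279.43 mOsm/kg ≈ 279.4 mOsm/kg
Osmolar gap = measured − calculated = 316 − 279.4 = 36.6 mOsm/kg

36.6 mOsm/kg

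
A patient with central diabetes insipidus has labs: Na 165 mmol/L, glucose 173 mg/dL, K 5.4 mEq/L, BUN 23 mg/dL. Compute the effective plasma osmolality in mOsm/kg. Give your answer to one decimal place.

Effective osmolality excludes urea (freely permeant across cell membranes):
2·Na + glucose/18
= 2·165 + 173/18
= 330 + 9.61
= 339.61 mOsm/kg

339.6 mOsm/kg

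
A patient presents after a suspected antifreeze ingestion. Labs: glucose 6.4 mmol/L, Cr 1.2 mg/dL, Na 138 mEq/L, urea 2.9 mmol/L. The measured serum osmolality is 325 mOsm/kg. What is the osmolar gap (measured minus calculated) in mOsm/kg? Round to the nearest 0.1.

Calculated osmolality = 2·Na + glucose + urea
= 2·138 + 6.4 + 2.9
= 276 + 6.40 + 2.90
= 285.3 mOsm/kg ≈ 285.3 mOsm/kg
Osmolar gap = measured − calculated = 325 − 285.3 = 39.7 mOsm/kg

39.7 mOsm/kg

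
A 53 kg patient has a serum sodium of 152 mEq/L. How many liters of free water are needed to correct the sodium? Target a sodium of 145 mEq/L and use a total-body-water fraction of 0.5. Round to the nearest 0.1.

TBW = 0.5 · 53 = 26.5 L
Free water deficit = TBW · (Na/145 − 1)
= 26.5 · (152/145 − 1)
= 26.5 · 0.0483
= 1.28 L

1.3 L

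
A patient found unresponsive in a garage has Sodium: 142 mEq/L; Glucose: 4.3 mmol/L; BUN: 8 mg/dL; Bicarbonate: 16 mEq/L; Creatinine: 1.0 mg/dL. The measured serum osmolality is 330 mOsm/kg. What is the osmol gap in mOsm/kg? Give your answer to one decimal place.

38.8 mOsm/kg

Calculated osmolality = 2·Na + glucose + BUN/2.8
= 2·142 + 4.3 + 8/2.8
= 284 + 4.30 + 2.86
= 291.16 mOsm/kg ≈ 291.2 mOsm/kg
Osmolar gap = measured − calculated = 330 − 291.2 = 38.8 mOsm/kg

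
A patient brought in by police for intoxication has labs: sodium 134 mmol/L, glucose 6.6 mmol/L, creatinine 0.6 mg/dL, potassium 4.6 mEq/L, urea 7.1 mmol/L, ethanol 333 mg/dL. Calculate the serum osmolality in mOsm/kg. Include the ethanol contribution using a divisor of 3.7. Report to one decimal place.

371.7 mOsm/kg

Calculated osmolality = 2·Na + glucose + urea + ethanol/3.7
= 2·134 + 6.6 + 7.1 + 333/3.7
= 268 + 6.60 + 7.10 + 90
= 371.7 mOsm/kg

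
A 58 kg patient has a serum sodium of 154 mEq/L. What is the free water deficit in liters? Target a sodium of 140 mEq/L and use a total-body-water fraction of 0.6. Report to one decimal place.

TBW = 0.6 · 58 = 34.8 L
Free water deficit = TBW · (Na/140 − 1)
= 34.8 · (154/140 − 1)
= 34.8 · 0.1
= 3.48 L

3.5 L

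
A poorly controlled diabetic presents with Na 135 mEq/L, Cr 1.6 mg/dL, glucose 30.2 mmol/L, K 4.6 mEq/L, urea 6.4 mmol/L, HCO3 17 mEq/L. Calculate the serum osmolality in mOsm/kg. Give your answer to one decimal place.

Calculated osmolality = 2·Na + glucose + urea
= 2·135 + 30.2 + 6.4
= 270 + 30.20 + 6.40
= 306.6 mOsm/kg

306.6 mOsm/kg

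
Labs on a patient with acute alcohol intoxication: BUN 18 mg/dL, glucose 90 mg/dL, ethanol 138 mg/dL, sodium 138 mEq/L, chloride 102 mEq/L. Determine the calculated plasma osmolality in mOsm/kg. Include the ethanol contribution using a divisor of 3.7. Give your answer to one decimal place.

324.7 mOsm/kg

Calculated osmolality = 2·Na + glucose/18 + BUN/2.8 + ethanol/3.7
= 2·138 + 90/18 + 18/2.8 + 138/3.7
= 276 + 5 + 6.43 + 37.30
= 324.73 mOsm/kg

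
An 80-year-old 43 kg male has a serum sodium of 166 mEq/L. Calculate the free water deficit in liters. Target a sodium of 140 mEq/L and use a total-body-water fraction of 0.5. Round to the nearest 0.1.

4.0 L

TBW = 0.5 · 43 = 21.5 L
Free water deficit = TBW · (Na/140 − 1)
= 21.5 · (166/140 − 1)
= 21.5 · 0.1857
= 3.99 L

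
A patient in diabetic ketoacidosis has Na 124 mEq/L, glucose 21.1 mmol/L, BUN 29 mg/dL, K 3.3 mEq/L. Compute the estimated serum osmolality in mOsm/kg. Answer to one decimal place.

Calculated osmolality = 2·Na + glucose + BUN/2.8
= 2·124 + 21.1 + 29/2.8
= 248 + 21.10 + 10.36
= 279.46 mOsm/kg

279.5 mOsm/kg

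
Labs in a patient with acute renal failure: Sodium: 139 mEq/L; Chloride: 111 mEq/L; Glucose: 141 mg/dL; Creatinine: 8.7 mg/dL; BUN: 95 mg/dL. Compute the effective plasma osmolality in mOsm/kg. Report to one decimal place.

Effective osmolality excludes urea (freely permeant across cell membranes):
2·Na + glucose/18
= 2·139 + 141/18
= 278 + 7.83
= 285.83 mOsm/kg

285.8 mOsm/kg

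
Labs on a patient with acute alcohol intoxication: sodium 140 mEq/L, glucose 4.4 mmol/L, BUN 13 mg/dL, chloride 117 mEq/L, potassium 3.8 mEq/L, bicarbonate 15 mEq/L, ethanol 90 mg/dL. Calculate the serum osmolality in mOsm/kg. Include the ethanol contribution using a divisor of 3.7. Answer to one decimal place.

313.4 mOsm/kg

Calculated osmolality = 2·Na + glucose + BUN/2.8 + ethanol/3.7
= 2·140 + 4.4 + 13/2.8 + 90/3.7
= 280 + 4.40 + 4.64 + 24.32
= 313.36 mOsm/kg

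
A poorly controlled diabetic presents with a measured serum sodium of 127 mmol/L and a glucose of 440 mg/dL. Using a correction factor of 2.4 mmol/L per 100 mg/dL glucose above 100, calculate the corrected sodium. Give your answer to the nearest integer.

Corrected Na = measured Na + 2.4 · (glucose − 100)/100
= 127 + 2.4 · (440 − 100)/100
= 127 + 8.2
= 135.2 mmol/L

135 mmol/L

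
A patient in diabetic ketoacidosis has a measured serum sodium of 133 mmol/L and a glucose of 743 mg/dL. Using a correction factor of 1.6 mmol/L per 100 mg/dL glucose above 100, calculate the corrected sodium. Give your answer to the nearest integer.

Corrected Na = measured Na + 1.6 · (glucose − 100)/100
= 133 + 1.6 · (743 − 100)/100
= 133 + 10.3
= 143.3 mmol/L

143 mmol/L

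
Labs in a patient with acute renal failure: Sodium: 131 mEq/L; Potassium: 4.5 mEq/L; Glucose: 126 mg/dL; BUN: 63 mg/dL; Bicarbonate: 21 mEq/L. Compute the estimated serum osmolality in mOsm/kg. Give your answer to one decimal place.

291.5 mOsm/kg

Calculated osmolality = 2·Na + glucose/18 + BUN/2.8
= 2·131 + 126/18 + 63/2.8
= 262 + 7 + 22.50
= 291.5 mOsm/kg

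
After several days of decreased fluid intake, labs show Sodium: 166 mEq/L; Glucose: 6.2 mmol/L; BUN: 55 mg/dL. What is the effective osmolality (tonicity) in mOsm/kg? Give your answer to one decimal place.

338.2 mOsm/kg

Effective osmolality excludes urea (freely permeant across cell membranes):
2·Na + glucose
= 2·166 + 6.2
= 332 + 6.2
= 338.2 mOsm/kg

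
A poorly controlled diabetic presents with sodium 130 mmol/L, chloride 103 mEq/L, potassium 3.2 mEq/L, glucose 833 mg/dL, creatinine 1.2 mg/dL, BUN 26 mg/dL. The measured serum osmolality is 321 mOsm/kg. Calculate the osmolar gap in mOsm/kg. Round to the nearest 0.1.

5.4 mOsm/kg

Calculated osmolality = 2·Na + glucose/18 + BUN/2.8
= 2·130 + 833/18 + 26/2.8
= 260 + 46.28 + 9.29
= 315.57 mOsm/kg ≈ 315.6 mOsm/kg
Osmolar gap = measured − calculated = 321 − 315.6 = 5.4 mOsm/kg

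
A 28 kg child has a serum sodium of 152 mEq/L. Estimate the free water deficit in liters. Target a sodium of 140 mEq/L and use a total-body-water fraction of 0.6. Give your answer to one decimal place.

TBW = 0.6 · 28 = 16.8 L
Free water deficit = TBW · (Na/140 − 1)
= 16.8 · (152/140 − 1)
= 16.8 · 0.0857
= 1.44 L

1.4 L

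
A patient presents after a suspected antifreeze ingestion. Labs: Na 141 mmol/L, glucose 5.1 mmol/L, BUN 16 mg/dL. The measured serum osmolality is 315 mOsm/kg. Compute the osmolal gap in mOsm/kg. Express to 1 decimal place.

Calculated osmolality = 2·Na + glucose + BUN/2.8
= 2·141 + 5.1 + 16/2.8
= 282 + 5.10 + 5.71
= 292.81 mOsm/kg ≈ 292.8 mOsm/kg
Osmolar gap = measured − calculated = 315 − 292.8 = 22.2 mOsm/kg

22.2 mOsm/kg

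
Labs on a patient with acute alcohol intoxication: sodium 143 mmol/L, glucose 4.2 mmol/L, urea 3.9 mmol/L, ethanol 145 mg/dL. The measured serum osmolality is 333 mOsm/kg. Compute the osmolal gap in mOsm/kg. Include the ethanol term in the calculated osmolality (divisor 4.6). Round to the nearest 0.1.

7.4 mOsm/kg

Calculated osmolality = 2·Na + glucose + urea + ethanol/4.6
= 2·143 + 4.2 + 3.9 + 145/4.6
= 286 + 4.20 + 3.90 + 31.52
= 325.62 mOsm/kg ≈ 325.6 mOsm/kg
Osmolar gap = measured − calculated = 333 − 325.6 = 7.4 mOsm/kg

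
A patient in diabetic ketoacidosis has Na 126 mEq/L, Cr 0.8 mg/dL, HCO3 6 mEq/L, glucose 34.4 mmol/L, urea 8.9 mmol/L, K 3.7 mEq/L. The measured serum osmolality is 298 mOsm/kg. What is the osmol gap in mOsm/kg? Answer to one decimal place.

2.7 mOsm/kg

Calculated osmolality = 2·Na + glucose + urea
= 2·126 + 34.4 + 8.9
= 252 + 34.40 + 8.90
= 295.3 mOsm/kg ≈ 295.3 mOsm/kg
Osmolar gap = measured − calculated = 298 − 295.3 = 2.7 mOsm/kg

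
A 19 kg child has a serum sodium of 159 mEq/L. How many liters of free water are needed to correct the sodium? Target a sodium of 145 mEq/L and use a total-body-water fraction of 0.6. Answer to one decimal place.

TBW = 0.6 · 19 = 11.4 L
Free water deficit = TBW · (Na/145 − 1)
= 11.4 · (159/145 − 1)
= 11.4 · 0.0966
= 1.1 L

1.1 L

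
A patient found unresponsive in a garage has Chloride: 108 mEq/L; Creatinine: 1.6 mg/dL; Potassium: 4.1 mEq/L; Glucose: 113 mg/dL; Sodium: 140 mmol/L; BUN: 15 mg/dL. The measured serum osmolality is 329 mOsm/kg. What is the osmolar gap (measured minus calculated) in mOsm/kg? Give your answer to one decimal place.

37.4 mOsm/kg

Calculated osmolality = 2·Na + glucose/18 + BUN/2.8
= 2·140 + 113/18 + 15/2.8
= 280 + 6.28 + 5.36
= 291.64 mOsm/kg ≈ 291.6 mOsm/kg
Osmolar gap = measured − calculated = 329 − 291.6 = 37.4 mOsm/kg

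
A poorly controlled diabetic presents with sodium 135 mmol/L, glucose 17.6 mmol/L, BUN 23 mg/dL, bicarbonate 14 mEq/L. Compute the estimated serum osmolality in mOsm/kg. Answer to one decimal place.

Calculated osmolality = 2·Na + glucose + BUN/2.8
= 2·135 + 17.6 + 23/2.8
= 270 + 17.60 + 8.21
= 295.81 mOsm/kg

295.8 mOsm/kg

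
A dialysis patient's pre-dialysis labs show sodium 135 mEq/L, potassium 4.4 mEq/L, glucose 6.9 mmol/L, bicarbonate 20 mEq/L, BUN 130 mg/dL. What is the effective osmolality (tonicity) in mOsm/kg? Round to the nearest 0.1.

276.9 mOsm/kg

Effective osmolality excludes urea (freely permeant across cell membranes):
2·Na + glucose
= 2·135 + 6.9
= 270 + 6.9
= 276.9 mOsm/kg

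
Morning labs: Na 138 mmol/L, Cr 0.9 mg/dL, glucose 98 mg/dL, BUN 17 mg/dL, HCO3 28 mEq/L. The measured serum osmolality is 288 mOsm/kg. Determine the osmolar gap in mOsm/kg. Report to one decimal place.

Calculated osmolality = 2·Na + glucose/18 + BUN/2.8
= 2·138 + 98/18 + 17/2.8
= 276 + 5.44 + 6.07
= 287.51 mOsm/kg ≈ 287.5 mOsm/kg
Osmolar gap = measured − calculated = 288 − 287.5 = 0.5 mOsm/kg

0.5 mOsm/kg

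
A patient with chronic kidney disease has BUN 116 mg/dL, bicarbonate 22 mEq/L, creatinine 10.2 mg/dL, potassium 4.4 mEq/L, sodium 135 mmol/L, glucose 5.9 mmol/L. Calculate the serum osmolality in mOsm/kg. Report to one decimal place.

317.3 mOsm/kg

Calculated osmolality = 2·Na + glucose + BUN/2.8
= 2·135 + 5.9 + 116/2.8
= 270 + 5.90 + 41.43
= 317.33 mOsm/kg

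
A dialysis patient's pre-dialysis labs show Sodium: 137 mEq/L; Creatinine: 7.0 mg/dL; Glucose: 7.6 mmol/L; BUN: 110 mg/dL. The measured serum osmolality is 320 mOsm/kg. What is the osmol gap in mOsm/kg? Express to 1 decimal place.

-0.9 mOsm/kg

Calculated osmolality = 2·Na + glucose + BUN/2.8
= 2·137 + 7.6 + 110/2.8
= 274 + 7.60 + 39.29
= 320.89 mOsm/kg ≈ 320.9 mOsm/kg
Osmolar gap = measured − calculated = 320 − 320.9 = -0.9 mOsm/kg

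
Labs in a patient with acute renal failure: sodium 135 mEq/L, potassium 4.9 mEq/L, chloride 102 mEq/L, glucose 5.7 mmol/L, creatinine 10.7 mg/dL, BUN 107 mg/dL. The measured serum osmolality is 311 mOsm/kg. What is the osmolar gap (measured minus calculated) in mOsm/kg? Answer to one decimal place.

Calculated osmolality = 2·Na + glucose + BUN/2.8
= 2·135 + 5.7 + 107/2.8
= 270 + 5.70 + 38.21
= 313.91 mOsm/kg ≈ 313.9 mOsm/kg
Osmolar gap = measured − calculated = 311 − 313.9 = -2.9 mOsm/kg

-2.9 mOsm/kg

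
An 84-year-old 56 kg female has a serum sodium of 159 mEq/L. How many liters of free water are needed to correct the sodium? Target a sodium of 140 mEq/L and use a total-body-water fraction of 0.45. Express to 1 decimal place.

TBW = 0.45 · 56 = 25.2 L
Free water deficit = TBW · (Na/140 − 1)
= 25.2 · (159/140 − 1)
= 25.2 · 0.1357
= 3.42 L

3.4 L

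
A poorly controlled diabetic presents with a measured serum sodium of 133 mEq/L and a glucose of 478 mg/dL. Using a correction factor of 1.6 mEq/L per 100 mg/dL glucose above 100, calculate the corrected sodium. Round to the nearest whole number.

Corrected Na = measured Na + 1.6 · (glucose − 100)/100
= 133 + 1.6 · (478 − 100)/100
= 133 + 6
= 139 mEq/L

139 mEq/L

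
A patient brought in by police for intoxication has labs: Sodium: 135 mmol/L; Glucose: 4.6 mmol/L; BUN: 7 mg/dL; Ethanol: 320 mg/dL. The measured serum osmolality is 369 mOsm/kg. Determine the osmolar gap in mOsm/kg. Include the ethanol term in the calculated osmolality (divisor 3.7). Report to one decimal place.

Calculated osmolality = 2·Na + glucose + BUN/2.8 + ethanol/3.7
= 2·135 + 4.6 + 7/2.8 + 320/3.7
= 270 + 4.60 + 2.50 + 86.49
= 363.59 mOsm/kg ≈ 363.6 mOsm/kg
Osmolar gap = measured − calculated = 369 − 363.6 = 5.4 mOsm/kg

5.4 mOsm/kg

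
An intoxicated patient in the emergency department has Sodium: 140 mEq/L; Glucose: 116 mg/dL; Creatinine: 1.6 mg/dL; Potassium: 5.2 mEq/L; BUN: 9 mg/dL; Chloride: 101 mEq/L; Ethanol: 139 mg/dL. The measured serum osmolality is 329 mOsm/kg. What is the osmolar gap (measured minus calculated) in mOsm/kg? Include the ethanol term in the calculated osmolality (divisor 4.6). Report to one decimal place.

Calculated osmolality = 2·Na + glucose/18 + BUN/2.8 + ethanol/4.6
= 2·140 + 116/18 + 9/2.8 + 139/4.6
= 280 + 6.44 + 3.21 + 30.22
= 319.87 mOsm/kg ≈ 319.9 mOsm/kg
Osmolar gap = measured − calculated = 329 − 319.9 = 9.1 mOsm/kg

9.1 mOsm/kg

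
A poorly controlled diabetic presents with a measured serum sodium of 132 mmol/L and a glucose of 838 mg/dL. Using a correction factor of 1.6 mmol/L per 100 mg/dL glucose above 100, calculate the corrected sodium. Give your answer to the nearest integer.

144 mmol/L

Corrected Na = measured Na + 1.6 · (glucose − 100)/100
= 132 + 1.6 · (838 − 100)/100
= 132 + 11.8
= 143.8 mmol/L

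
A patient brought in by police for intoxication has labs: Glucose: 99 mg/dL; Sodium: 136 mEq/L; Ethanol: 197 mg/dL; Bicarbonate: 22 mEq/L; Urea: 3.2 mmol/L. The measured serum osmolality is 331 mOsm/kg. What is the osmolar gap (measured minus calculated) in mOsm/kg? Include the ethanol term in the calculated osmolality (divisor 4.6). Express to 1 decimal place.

Calculated osmolality = 2·Na + glucose/18 + urea + ethanol/4.6
= 2·136 + 99/18 + 3.2 + 197/4.6
= 272 + 5.50 + 3.20 + 42.83
= 323.53 mOsm/kg ≈ 323.5 mOsm/kg
Osmolar gap = measured − calculated = 331 − 323.5 = 7.5 mOsm/kg

7.5 mOsm/kg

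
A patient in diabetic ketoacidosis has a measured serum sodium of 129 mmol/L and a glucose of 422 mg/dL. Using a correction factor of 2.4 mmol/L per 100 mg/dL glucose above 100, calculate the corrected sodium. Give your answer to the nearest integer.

137 mmol/L

Corrected Na = measured Na + 2.4 · (glucose − 100)/100
= 129 + 2.4 · (422 − 100)/100
= 129 + 7.7
= 136.7 mmol/L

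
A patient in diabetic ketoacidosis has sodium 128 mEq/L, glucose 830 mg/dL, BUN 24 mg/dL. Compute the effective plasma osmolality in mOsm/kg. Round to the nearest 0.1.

Effective osmolality excludes urea (freely permeant across cell membranes):
2·Na + glucose/18
= 2·128 + 830/18
= 256 + 46.11
= 302.11 mOsm/kg

302.1 mOsm/kg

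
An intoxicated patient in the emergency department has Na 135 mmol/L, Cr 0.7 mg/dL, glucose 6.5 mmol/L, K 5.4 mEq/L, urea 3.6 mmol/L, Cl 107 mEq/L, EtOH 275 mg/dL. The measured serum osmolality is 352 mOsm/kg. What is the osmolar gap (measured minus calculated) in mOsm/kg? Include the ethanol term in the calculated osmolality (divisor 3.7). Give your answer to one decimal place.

Calculated osmolality = 2·Na + glucose + urea + ethanol/3.7
= 2·135 + 6.5 + 3.6 + 275/3.7
= 270 + 6.50 + 3.60 + 74.32
= 354.42 mOsm/kg ≈ 354.4 mOsm/kg
Osmolar gap = measured − calculated = 352 − 354.4 = -2.4 mOsm/kg

-2.4 mOsm/kg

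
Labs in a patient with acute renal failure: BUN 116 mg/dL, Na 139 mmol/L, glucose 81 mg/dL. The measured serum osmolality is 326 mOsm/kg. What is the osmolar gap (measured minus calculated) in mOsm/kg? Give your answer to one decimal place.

2.1 mOsm/kg

Calculated osmolality = 2·Na + glucose/18 + BUN/2.8
= 2·139 + 81/18 + 116/2.8
= 278 + 4.50 + 41.43
= 323.93 mOsm/kg ≈ 323.9 mOsm/kg
Osmolar gap = measured − calculated = 326 − 323.9 = 2.1 mOsm/kg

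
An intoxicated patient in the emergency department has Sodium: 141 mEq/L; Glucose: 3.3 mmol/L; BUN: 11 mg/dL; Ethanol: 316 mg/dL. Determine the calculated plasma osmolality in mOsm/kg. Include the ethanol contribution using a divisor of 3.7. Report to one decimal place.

Calculated osmolality = 2·Na + glucose + BUN/2.8 + ethanol/3.7
= 2·141 + 3.3 + 11/2.8 + 316/3.7
= 282 + 3.30 + 3.93 + 85.41
= 374.64 mOsm/kg

374.6 mOsm/kg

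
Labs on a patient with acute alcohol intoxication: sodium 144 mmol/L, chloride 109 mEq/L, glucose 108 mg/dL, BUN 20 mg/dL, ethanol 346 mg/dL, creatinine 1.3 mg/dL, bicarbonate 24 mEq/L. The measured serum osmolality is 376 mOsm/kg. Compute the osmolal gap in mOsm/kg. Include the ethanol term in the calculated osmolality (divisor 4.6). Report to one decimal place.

-0.4 mOsm/kg

Calculated osmolality = 2·Na + glucose/18 + BUN/2.8 + ethanol/4.6
= 2·144 + 108/18 + 20/2.8 + 346/4.6
= 288 + 6 + 7.14 + 75.22
= 376.36 mOsm/kg ≈ 376.4 mOsm/kg
Osmolar gap = measured − calculated = 376 − 376.4 = -0.4 mOsm/kg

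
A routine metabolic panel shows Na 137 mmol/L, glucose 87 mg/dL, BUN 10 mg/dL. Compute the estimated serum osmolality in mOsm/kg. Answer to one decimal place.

Calculated osmolality = 2·Na + glucose/18 + BUN/2.8
= 2·137 + 87/18 + 10/2.8
= 274 + 4.83 + 3.57
= 282.4 mOsm/kg

282.4 mOsm/kg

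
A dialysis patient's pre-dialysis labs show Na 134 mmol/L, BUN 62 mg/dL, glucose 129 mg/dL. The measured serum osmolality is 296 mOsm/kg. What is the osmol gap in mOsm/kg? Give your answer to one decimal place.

Calculated osmolality = 2·Na + glucose/18 + BUN/2.8
= 2·134 + 129/18 + 62/2.8
= 268 + 7.17 + 22.14
= 297.31 mOsm/kg ≈ 297.3 mOsm/kg
Osmolar gap = measured − calculated = 296 − 297.3 = -1.3 mOsm/kg

-1.3 mOsm/kg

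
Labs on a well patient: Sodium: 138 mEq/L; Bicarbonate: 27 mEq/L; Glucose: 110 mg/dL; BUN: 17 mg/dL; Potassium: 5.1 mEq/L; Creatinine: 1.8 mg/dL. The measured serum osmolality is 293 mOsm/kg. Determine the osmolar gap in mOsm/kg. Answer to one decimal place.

Calculated osmolality = 2·Na + glucose/18 + BUN/2.8
= 2·138 + 110/18 + 17/2.8
= 276 + 6.11 + 6.07
= 288.18 mOsm/kg ≈ 288.2 mOsm/kg
Osmolar gap = measured − calculated = 293 − 288.2 = 4.8 mOsm/kg

4.8 mOsm/kg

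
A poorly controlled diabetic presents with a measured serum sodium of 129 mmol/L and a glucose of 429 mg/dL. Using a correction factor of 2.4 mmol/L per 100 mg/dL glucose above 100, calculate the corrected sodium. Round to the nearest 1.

Corrected Na = measured Na + 2.4 · (glucose − 100)/100
= 129 + 2.4 · (429 − 100)/100
= 129 + 7.9
= 136.9 mmol/L

137 mmol/L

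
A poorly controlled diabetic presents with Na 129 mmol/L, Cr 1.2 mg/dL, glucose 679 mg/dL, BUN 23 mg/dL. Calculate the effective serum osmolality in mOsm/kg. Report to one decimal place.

Effective osmolality excludes urea (freely permeant across cell membranes):
2·Na + glucose/18
= 2·129 + 679/18
= 258 + 37.72
= 295.72 mOsm/kg

295.7 mOsm/kg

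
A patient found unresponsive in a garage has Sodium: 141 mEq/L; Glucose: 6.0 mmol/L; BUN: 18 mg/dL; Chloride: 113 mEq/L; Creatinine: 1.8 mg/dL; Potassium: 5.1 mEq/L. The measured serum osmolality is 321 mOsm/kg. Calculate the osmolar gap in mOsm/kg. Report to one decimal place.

Calculated osmolality = 2·Na + glucose + BUN/2.8
= 2·141 + 6 + 18/2.8
= 282 + 6 + 6.43
= 294.43 mOsm/kg ≈ 294.4 mOsm/kg
Osmolar gap = measured − calculated = 321 − 294.4 = 26.6 mOsm/kg

26.6 mOsm/kg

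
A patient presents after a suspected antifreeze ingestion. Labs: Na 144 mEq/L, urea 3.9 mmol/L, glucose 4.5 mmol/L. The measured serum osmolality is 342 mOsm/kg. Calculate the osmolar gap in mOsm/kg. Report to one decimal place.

45.6 mOsm/kg

Calculated osmolality = 2·Na + glucose + urea
= 2·144 + 4.5 + 3.9
= 288 + 4.50 + 3.90
= 296.4 mOsm/kg ≈ 296.4 mOsm/kg
Osmolar gap = measured − calculated = 342 − 296.4 = 45.6 mOsm/kg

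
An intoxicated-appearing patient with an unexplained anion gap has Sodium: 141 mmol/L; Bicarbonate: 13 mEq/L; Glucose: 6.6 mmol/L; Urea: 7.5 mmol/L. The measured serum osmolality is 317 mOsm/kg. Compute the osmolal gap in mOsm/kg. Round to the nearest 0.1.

20.9 mOsm/kg

Calculated osmolality = 2·Na + glucose + urea
= 2·141 + 6.6 + 7.5
= 282 + 6.60 + 7.50
= 296.1 mOsm/kg ≈ 296.1 mOsm/kg
Osmolar gap = measured − calculated = 317 − 296.1 = 20.9 mOsm/kg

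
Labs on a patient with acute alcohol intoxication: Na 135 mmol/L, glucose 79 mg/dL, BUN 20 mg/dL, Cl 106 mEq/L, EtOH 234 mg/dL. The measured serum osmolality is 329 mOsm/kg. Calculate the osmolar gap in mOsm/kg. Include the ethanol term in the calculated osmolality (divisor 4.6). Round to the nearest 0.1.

-3.4 mOsm/kg

Calculated osmolality = 2·Na + glucose/18 + BUN/2.8 + ethanol/4.6
= 2·135 + 79/18 + 20/2.8 + 234/4.6
= 270 + 4.39 + 7.14 + 50.87
= 332.4 mOsm/kg ≈ 332.4 mOsm/kg
Osmolar gap = measured − calculated = 329 − 332.4 = -3.4 mOsm/kg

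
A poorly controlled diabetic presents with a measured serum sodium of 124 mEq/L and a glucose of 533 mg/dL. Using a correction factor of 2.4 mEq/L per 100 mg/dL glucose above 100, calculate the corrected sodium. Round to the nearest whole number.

134 mEq/L

Corrected Na = measured Na + 2.4 · (glucose − 100)/100
= 124 + 2.4 · (533 − 100)/100
= 124 + 10.4
= 134.4 mEq/L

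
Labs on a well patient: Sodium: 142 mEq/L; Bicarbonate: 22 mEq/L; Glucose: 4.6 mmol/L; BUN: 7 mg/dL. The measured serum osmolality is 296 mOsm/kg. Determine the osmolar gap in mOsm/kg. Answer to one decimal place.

Calculated osmolality = 2·Na + glucose + BUN/2.8
= 2·142 + 4.6 + 7/2.8
= 284 + 4.60 + 2.50
= 291.1 mOsm/kg ≈ 291.1 mOsm/kg
Osmolar gap = measured − calculated = 296 − 291.1 = 4.9 mOsm/kg

4.9 mOsm/kg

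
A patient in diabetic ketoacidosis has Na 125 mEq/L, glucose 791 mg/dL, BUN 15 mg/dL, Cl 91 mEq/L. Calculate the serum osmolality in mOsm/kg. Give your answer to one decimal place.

Calculated osmolality = 2·Na + glucose/18 + BUN/2.8
= 2·125 + 791/18 + 15/2.8
= 250 + 43.94 + 5.36
= 299.3 mOsm/kg

299.3 mOsm/kg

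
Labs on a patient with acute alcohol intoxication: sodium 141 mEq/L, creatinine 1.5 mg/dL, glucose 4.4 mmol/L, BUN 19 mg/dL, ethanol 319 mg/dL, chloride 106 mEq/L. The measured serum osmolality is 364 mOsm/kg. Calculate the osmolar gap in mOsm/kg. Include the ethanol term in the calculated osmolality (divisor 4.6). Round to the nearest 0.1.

Calculated osmolality = 2·Na + glucose + BUN/2.8 + ethanol/4.6
= 2·141 + 4.4 + 19/2.8 + 319/4.6
= 282 + 4.40 + 6.79 + 69.35
= 362.54 mOsm/kg ≈ 362.5 mOsm/kg
Osmolar gap = measured − calculated = 364 − 362.5 = 1.5 mOsm/kg

1.5 mOsm/kg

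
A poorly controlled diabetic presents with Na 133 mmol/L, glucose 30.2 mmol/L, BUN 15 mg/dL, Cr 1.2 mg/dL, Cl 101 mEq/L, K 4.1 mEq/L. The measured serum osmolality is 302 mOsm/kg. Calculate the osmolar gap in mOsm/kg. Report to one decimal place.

Calculated osmolality = 2·Na + glucose + BUN/2.8
= 2·133 + 30.2 + 15/2.8
= 266 + 30.20 + 5.36
= 301.56 mOsm/kg ≈ 301.6 mOsm/kg
Osmolar gap = measured − calculated = 302 − 301.6 = 0.4 mOsm/kg

0.4 mOsm/kg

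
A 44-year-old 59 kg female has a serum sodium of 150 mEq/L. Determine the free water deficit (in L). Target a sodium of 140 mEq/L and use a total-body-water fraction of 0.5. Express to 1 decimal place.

TBW = 0.5 · 59 = 29.5 L
Free water deficit = TBW · (Na/140 − 1)
= 29.5 · (150/140 − 1)
= 29.5 · 0.0714
= 2.11 L

2.1 L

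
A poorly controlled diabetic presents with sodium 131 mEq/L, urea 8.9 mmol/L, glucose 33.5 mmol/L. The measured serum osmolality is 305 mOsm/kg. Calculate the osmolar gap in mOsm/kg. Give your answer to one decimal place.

0.6 mOsm/kg

Calculated osmolality = 2·Na + glucose + urea
= 2·131 + 33.5 + 8.9
= 262 + 33.50 + 8.90
= 304.4 mOsm/kg ≈ 304.4 mOsm/kg
Osmolar gap = measured − calculated = 305 − 304.4 = 0.6 mOsm/kg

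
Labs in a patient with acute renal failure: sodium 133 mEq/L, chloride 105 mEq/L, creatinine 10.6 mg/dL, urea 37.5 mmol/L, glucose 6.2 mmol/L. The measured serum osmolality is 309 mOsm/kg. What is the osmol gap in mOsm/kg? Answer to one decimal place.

-0.7 mOsm/kg

Calculated osmolality = 2·Na + glucose + urea
= 2·133 + 6.2 + 37.5
= 266 + 6.20 + 37.50
= 309.7 mOsm/kg ≈ 309.7 mOsm/kg
Osmolar gap = measured − calculated = 309 − 309.7 = -0.7 mOsm/kg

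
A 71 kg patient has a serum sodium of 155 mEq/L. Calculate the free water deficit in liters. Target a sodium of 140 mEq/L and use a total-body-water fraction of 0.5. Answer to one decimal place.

3.8 L

TBW = 0.5 · 71 = 35.5 L
Free water deficit = TBW · (Na/140 − 1)
= 35.5 · (155/140 − 1)
= 35.5 · 0.1071
= 3.8 L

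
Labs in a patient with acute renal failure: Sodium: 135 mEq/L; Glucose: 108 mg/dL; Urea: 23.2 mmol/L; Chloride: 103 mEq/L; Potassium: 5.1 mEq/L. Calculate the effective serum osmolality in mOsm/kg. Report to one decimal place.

Effective osmolality excludes urea (freely permeant across cell membranes):
2·Na + glucose/18
= 2·135 + 108/18
= 270 + 6
= 276 mOsm/kg

276.0 mOsm/kg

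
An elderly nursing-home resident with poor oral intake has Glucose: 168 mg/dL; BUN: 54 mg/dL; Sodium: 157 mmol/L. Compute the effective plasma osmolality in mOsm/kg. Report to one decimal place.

Effective osmolality excludes urea (freely permeant across cell membranes):
2·Na + glucose/18
= 2·157 + 168/18
= 314 + 9.33
= 323.33 mOsm/kg

323.3 mOsm/kg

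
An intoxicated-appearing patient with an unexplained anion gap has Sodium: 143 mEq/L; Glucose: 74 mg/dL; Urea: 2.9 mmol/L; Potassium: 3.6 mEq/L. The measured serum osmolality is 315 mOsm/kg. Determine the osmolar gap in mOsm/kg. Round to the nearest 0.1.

22.0 mOsm/kg

Calculated osmolality = 2·Na + glucose/18 + urea
= 2·143 + 74/18 + 2.9
= 286 + 4.11 + 2.90
= 293.01 mOsm/kg ≈ 293.0 mOsm/kg
Osmolar gap = measured − calculated = 315 − 293.0 = 22.0 mOsm/kg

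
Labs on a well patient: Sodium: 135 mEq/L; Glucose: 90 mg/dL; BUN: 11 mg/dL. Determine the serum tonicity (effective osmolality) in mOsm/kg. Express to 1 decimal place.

Effective osmolality excludes urea (freely permeant across cell membranes):
2·Na + glucose/18
= 2·135 + 90/18
= 270 + 5
= 275 mOsm/kg

275.0 mOsm/kg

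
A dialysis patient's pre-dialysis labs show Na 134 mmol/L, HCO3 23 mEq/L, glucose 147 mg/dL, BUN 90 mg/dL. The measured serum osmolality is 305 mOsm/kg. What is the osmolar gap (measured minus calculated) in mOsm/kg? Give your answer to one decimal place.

-3.3 mOsm/kg

Calculated osmolality = 2·Na + glucose/18 + BUN/2.8
= 2·134 + 147/18 + 90/2.8
= 268 + 8.17 + 32.14
= 308.31 mOsm/kg ≈ 308.3 mOsm/kg
Osmolar gap = measured − calculated = 305 − 308.3 = -3.3 mOsm/kg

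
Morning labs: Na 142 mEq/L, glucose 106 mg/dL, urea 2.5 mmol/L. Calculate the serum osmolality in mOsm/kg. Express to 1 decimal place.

Calculated osmolality = 2·Na + glucose/18 + urea
= 2·142 + 106/18 + 2.5
= 284 + 5.89 + 2.50
= 292.39 mOsm/kg

292.4 mOsm/kg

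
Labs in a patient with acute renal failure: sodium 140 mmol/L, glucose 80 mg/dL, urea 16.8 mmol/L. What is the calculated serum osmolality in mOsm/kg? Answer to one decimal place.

301.2 mOsm/kg

Calculated osmolality = 2·Na + glucose/18 + urea
= 2·140 + 80/18 + 16.8
= 280 + 4.44 + 16.80
= 301.24 mOsm/kg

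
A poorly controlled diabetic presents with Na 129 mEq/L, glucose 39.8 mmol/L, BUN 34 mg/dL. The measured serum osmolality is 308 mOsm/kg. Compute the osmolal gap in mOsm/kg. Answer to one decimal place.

Calculated osmolality = 2·Na + glucose + BUN/2.8
= 2·129 + 39.8 + 34/2.8
= 258 + 39.80 + 12.14
= 309.94 mOsm/kg ≈ 309.9 mOsm/kg
Osmolar gap = measured − calculated = 308 − 309.9 = -1.9 mOsm/kg

-1.9 mOsm/kg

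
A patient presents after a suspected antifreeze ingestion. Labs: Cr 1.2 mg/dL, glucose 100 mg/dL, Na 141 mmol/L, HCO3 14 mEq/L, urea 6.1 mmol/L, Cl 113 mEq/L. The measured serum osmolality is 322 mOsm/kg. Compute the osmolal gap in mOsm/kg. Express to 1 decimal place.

28.3 mOsm/kg

Calculated osmolality = 2·Na + glucose/18 + urea
= 2·141 + 100/18 + 6.1
= 282 + 5.56 + 6.10
= 293.66 mOsm/kg ≈ 293.7 mOsm/kg
Osmolar gap = measured − calculated = 322 − 293.7 = 28.3 mOsm/kg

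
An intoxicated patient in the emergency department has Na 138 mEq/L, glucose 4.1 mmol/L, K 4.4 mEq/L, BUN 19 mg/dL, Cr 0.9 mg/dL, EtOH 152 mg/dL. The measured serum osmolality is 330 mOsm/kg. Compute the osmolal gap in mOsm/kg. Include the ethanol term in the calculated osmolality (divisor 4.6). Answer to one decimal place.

10.1 mOsm/kg

Calculated osmolality = 2·Na + glucose + BUN/2.8 + ethanol/4.6
= 2·138 + 4.1 + 19/2.8 + 152/4.6
= 276 + 4.10 + 6.79 + 33.04
= 319.93 mOsm/kg ≈ 319.9 mOsm/kg
Osmolar gap = measured − calculated = 330 − 319.9 = 10.1 mOsm/kg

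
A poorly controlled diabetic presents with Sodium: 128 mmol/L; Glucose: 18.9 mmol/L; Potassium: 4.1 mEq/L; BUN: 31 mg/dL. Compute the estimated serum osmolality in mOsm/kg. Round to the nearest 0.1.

286.0 mOsm/kg

Calculated osmolality = 2·Na + glucose + BUN/2.8
= 2·128 + 18.9 + 31/2.8
= 256 + 18.90 + 11.07
= 285.97 mOsm/kg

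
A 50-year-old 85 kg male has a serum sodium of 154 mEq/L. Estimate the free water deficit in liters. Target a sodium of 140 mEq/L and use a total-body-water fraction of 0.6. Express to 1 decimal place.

5.1 L

TBW = 0.6 · 85 = 51 L
Free water deficit = TBW · (Na/140 − 1)
= 51 · (154/140 − 1)
= 51 · 0.1
= 5.1 L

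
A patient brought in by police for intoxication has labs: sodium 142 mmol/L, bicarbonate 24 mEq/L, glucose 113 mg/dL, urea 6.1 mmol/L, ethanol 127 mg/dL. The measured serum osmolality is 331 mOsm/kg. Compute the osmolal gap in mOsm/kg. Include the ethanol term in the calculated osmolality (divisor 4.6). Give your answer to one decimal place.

7.0 mOsm/kg

Calculated osmolality = 2·Na + glucose/18 + urea + ethanol/4.6
= 2·142 + 113/18 + 6.1 + 127/4.6
= 284 + 6.28 + 6.10 + 27.61
= 323.99 mOsm/kg ≈ 324.0 mOsm/kg
Osmolar gap = measured − calculated = 331 − 324.0 = 7.0 mOsm/kg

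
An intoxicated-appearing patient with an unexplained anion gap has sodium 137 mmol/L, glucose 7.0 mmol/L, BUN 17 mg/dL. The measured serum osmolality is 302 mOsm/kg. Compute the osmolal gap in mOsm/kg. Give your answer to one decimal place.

Calculated osmolality = 2·Na + glucose + BUN/2.8
= 2·137 + 7 + 17/2.8
= 274 + 7 + 6.07
= 287.07 mOsm/kg ≈ 287.1 mOsm/kg
Osmolar gap = measured − calculated = 302 − 287.1 = 14.9 mOsm/kg

14.9 mOsm/kg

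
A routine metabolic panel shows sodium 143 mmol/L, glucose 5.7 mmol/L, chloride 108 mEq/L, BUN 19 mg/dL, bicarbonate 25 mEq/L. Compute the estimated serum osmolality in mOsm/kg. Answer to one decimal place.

298.5 mOsm/kg

Calculated osmolality = 2·Na + glucose + BUN/2.8
= 2·143 + 5.7 + 19/2.8
= 286 + 5.70 + 6.79
= 298.49 mOsm/kg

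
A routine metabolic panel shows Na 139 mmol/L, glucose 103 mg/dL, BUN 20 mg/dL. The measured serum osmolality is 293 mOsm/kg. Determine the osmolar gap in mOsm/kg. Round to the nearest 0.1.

2.1 mOsm/kg

Calculated osmolality = 2·Na + glucose/18 + BUN/2.8
= 2·139 + 103/18 + 20/2.8
= 278 + 5.72 + 7.14
= 290.86 mOsm/kg ≈ 290.9 mOsm/kg
Osmolar gap = measured − calculated = 293 − 290.9 = 2.1 mOsm/kg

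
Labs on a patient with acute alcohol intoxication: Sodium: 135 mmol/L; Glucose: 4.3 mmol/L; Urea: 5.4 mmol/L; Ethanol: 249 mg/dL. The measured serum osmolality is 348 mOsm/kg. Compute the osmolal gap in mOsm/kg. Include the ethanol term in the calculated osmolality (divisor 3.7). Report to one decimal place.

1.0 mOsm/kg

Calculated osmolality = 2·Na + glucose + urea + ethanol/3.7
= 2·135 + 4.3 + 5.4 + 249/3.7
= 270 + 4.30 + 5.40 + 67.30
= 347 mOsm/kg ≈ 347.0 mOsm/kg
Osmolar gap = measured − calculated = 348 − 347.0 = 1.0 mOsm/kg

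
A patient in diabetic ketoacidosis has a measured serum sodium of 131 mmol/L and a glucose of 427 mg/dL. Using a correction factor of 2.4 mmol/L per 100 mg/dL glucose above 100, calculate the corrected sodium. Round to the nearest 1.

Corrected Na = measured Na + 2.4 · (glucose − 100)/100
= 131 + 2.4 · (427 − 100)/100
= 131 + 7.8
= 138.8 mmol/L

139 mmol/L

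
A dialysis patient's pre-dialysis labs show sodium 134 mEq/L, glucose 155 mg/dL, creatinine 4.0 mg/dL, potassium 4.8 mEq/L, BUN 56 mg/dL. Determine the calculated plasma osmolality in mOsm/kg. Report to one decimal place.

Calculated osmolality = 2·Na + glucose/18 + BUN/2.8
= 2·134 + 155/18 + 56/2.8
= 268 + 8.61 + 20
= 296.61 mOsm/kg

296.6 mOsm/kg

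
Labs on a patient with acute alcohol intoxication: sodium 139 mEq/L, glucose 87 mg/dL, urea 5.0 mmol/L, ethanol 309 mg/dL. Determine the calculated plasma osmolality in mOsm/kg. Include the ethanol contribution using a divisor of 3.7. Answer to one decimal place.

Calculated osmolality = 2·Na + glucose/18 + urea + ethanol/3.7
= 2·139 + 87/18 + 5 + 309/3.7
= 278 + 4.83 + 5 + 83.51
= 371.34 mOsm/kg

371.3 mOsm/kg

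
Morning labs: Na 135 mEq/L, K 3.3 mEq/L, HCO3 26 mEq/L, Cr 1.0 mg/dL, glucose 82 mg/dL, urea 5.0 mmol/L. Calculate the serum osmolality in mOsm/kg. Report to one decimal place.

Calculated osmolality = 2·Na + glucose/18 + urea
= 2·135 + 82/18 + 5
= 270 + 4.56 + 5
= 279.56 mOsm/kg

279.6 mOsm/kg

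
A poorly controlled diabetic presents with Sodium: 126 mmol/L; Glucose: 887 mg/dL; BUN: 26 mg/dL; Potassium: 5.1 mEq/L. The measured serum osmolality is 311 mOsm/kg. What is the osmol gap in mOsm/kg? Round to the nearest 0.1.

0.4 mOsm/kg

Calculated osmolality = 2·Na + glucose/18 + BUN/2.8
= 2·126 + 887/18 + 26/2.8
= 252 + 49.28 + 9.29
= 310.57 mOsm/kg ≈ 310.6 mOsm/kg
Osmolar gap = measured − calculated = 311 − 310.6 = 0.4 mOsm/kg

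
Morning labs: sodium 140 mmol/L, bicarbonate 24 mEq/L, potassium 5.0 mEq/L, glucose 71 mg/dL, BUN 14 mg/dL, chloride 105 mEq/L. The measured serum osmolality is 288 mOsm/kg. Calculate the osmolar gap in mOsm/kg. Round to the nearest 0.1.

-0.9 mOsm/kg

Calculated osmolality = 2·Na + glucose/18 + BUN/2.8
= 2·140 + 71/18 + 14/2.8
= 280 + 3.94 + 5
= 288.94 mOsm/kg ≈ 288.9 mOsm/kg
Osmolar gap = measured − calculated = 288 − 288.9 = -0.9 mOsm/kg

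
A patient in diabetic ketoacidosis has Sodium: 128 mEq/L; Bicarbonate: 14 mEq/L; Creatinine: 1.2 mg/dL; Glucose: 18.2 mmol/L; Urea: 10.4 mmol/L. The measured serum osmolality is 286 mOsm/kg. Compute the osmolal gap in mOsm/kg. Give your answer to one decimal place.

Calculated osmolality = 2·Na + glucose + urea
= 2·128 + 18.2 + 10.4
= 256 + 18.20 + 10.40
= 284.6 mOsm/kg ≈ 284.6 mOsm/kg
Osmolar gap = measured − calculated = 286 − 284.6 = 1.4 mOsm/kg

1.4 mOsm/kg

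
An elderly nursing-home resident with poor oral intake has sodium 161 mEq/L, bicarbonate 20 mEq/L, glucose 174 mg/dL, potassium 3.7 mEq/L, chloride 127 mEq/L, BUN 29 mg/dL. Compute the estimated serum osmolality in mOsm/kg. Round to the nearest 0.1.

342.0 mOsm/kg

Calculated osmolality = 2·Na + glucose/18 + BUN/2.8
= 2·161 + 174/18 + 29/2.8
= 322 + 9.67 + 10.36
= 342.03 mOsm/kg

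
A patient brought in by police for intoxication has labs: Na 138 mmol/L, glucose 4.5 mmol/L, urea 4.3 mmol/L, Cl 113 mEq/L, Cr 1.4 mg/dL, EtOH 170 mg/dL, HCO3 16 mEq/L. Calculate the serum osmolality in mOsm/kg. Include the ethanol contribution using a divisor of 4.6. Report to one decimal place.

Calculated osmolality = 2·Na + glucose + urea + ethanol/4.6
= 2·138 + 4.5 + 4.3 + 170/4.6
= 276 + 4.50 + 4.30 + 36.96
= 321.76 mOsm/kg

321.8 mOsm/kg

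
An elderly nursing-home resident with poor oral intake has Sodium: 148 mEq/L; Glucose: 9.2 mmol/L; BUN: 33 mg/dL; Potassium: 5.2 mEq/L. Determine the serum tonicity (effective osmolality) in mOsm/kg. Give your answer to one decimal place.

305.2 mOsm/kg

Effective osmolality excludes urea (freely permeant across cell membranes):
2·Na + glucose
= 2·148 + 9.2
= 296 + 9.2
= 305.2 mOsm/kg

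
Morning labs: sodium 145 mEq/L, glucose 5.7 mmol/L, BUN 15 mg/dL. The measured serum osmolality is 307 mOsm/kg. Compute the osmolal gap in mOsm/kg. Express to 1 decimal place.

Calculated osmolality = 2·Na + glucose + BUN/2.8
= 2·145 + 5.7 + 15/2.8
= 290 + 5.70 + 5.36
= 301.06 mOsm/kg ≈ 301.1 mOsm/kg
Osmolar gap = measured − calculated = 307 − 301.1 = 5.9 mOsm/kg

5.9 mOsm/kg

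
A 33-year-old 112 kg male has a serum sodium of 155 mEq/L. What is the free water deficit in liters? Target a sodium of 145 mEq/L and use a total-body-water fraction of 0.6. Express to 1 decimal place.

4.6 L

TBW = 0.6 · 112 = 67.2 L
Free water deficit = TBW · (Na/145 − 1)
= 67.2 · (155/145 − 1)
= 67.2 · 0.069
= 4.64 L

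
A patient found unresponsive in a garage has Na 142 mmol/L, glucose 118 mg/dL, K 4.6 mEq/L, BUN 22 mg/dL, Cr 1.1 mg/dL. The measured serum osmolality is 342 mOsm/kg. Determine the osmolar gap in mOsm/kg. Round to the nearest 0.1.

43.6 mOsm/kg

Calculated osmolality = 2·Na + glucose/18 + BUN/2.8
= 2·142 + 118/18 + 22/2.8
= 284 + 6.56 + 7.86
= 298.42 mOsm/kg ≈ 298.4 mOsm/kg
Osmolar gap = measured − calculated = 342 − 298.4 = 43.6 mOsm/kg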